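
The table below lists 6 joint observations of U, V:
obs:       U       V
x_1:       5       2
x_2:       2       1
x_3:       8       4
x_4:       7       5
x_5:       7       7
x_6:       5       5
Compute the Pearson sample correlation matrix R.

Step 1 — column means:
  mean(U) = (5 + 2 + 8 + 7 + 7 + 5) / 6 = 34/6 = 5.6667
  mean(V) = (2 + 1 + 4 + 5 + 7 + 5) / 6 = 24/6 = 4

Step 2 — sample variances and covariances s[i,j] = (1/(n-1)) · Σ_k (x_{k,i} - mean_i) · (x_{k,j} - mean_j), with n-1 = 5:
  s[U,U] = ((-0.6667)·(-0.6667) + (-3.6667)·(-3.6667) + (2.3333)·(2.3333) + (1.3333)·(1.3333) + (1.3333)·(1.3333) + (-0.6667)·(-0.6667)) / 5 = 23.3333/5 = 4.6667
  s[U,V] = ((-0.6667)·(-2) + (-3.6667)·(-3) + (2.3333)·(0) + (1.3333)·(1) + (1.3333)·(3) + (-0.6667)·(1)) / 5 = 17/5 = 3.4
  s[V,V] = ((-2)·(-2) + (-3)·(-3) + (0)·(0) + (1)·(1) + (3)·(3) + (1)·(1)) / 5 = 24/5 = 4.8
  Sample standard deviations s_i = √(s[i,i]):
  s(U) = √(4.6667) = 2.1602
  s(V) = √(4.8) = 2.1909

Step 3 — r_{ij} = s_{ij} / (s_i · s_j):
  r[U,U] = 1 (diagonal).
  r[U,V] = 3.4 / (2.1602 · 2.1909) = 3.4 / 4.7329 = 0.7184
  r[V,V] = 1 (diagonal).

R is symmetric with unit diagonal. Assembling:

R = [[1, 0.7184],
 [0.7184, 1]]


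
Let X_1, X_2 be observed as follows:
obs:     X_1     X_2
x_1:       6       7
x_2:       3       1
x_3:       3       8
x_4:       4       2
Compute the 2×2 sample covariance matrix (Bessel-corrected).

Step 1 — column means:
  mean(X_1) = (6 + 3 + 3 + 4) / 4 = 16/4 = 4
  mean(X_2) = (7 + 1 + 8 + 2) / 4 = 18/4 = 4.5

Step 2 — sample covariance S[i,j] = (1/(n-1)) · Σ_k (x_{k,i} - mean_i) · (x_{k,j} - mean_j), with n-1 = 3.
  S[X_1,X_1] = ((2)·(2) + (-1)·(-1) + (-1)·(-1) + (0)·(0)) / 3 = 6/3 = 2
  S[X_1,X_2] = ((2)·(2.5) + (-1)·(-3.5) + (-1)·(3.5) + (0)·(-2.5)) / 3 = 5/3 = 1.6667
  S[X_2,X_2] = ((2.5)·(2.5) + (-3.5)·(-3.5) + (3.5)·(3.5) + (-2.5)·(-2.5)) / 3 = 37/3 = 12.3333

S is symmetric (S[j,i] = S[i,j]). Assembling:

S = [[2, 1.6667],
 [1.6667, 12.3333]]


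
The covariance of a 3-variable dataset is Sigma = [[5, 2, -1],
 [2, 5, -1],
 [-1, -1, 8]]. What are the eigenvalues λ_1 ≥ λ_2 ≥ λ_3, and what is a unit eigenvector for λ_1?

Step 1 — characteristic polynomial p(λ) = det(λI - Sigma) = λ³ - tr·λ² + c_1·λ - det, where tr = trace, c_1 = sum of the principal 2×2 minors, det = det(Sigma):
  tr = 5 + 5 + 8 = 18,
  c_1 = (5·5 - (2)²) + (5·8 - (-1)²) + (5·8 - (-1)²) = 21 + 39 + 39 = 99,
  det = 5·(5·8 - (-1)²) - (2)·((2)·8 - (-1)·(-1)) + (-1)·((2)·(-1) - 5·(-1)) = 5·(39) - (2)·(15) + (-1)·(3) = 162.
  So p(λ) = λ³ - 18λ² + 99λ - 162.
Step 2 — look for an integer root (rational root theorem: any rational root is an integer divisor of 162). Testing λ = 3:
  p(3) = 27 - 162 + 297 - 162 = 0  ✓
  Dividing out (λ - 3): p(λ) = (λ - 3)(λ² - 15λ + 54).
Step 3 — remaining eigenvalues from the quadratic λ² - 15λ + 54 = 0:
  Δ = 15² - 4·54 = 225 - 216 = 9,  λ = (15 ± √9)/2 = (15 ± 3)/2 = 9 or 6.
  Sorted: λ_1 = 9,  λ_2 = 6,  λ_3 = 3  (check: sum = 18 = tr ✓).

Step 4 — unit eigenvector for λ_1 = 9: v spans the null space of (Sigma - λ_1 I), whose rows are
  r_1 = (-4, 2, -1),  r_2 = (2, -4, -1),  r_3 = (-1, -1, -1).
  v is orthogonal to every row, so take v ∝ r_1 × r_2 = ((2)·(-1) - (-1)·(-4), (-1)·(2) - (-4)·(-1), (-4)·(-4) - (2)·(2)) = (-6, -6, 12).
  Rescale (divide by 6; multiply by -1 so the first nonzero entry is positive): u = (1, 1, -2).
  ||u|| = √((1)² + (1)² + (-2)²) = √(6) ≈ 2.4495,  v_1 = u/||u|| ≈ (0.4082, 0.4082, -0.8165) (||v_1|| = 1).

λ_1 = 9,  λ_2 = 6,  λ_3 = 3;  v_1 ≈ (0.4082, 0.4082, -0.8165)


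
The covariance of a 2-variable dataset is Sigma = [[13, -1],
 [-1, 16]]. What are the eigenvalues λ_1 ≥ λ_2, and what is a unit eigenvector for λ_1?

Step 1 — characteristic polynomial of 2×2 Sigma:
  det(Sigma - λI) = λ² - trace · λ + det = 0.
  trace = 13 + 16 = 29, det = 13·16 - (-1)² = 207.
Step 2 — discriminant:
  Δ = trace² - 4·det = 841 - 828 = 13.
Step 3 — eigenvalues:
  λ = (trace ± √Δ)/2 = (29 ± 3.6056)/2,
  λ_1 = 16.3028,  λ_2 = 12.6972.

Step 4 — unit eigenvector for λ_1: solve (Sigma - λ_1 I)v = 0. First row:
  (13 - 16.3028)·v_x + (-1)·v_y = 0, i.e. (-3.3028)·v_x + (-1)·v_y = 0,
  so v ∝ (b, λ_1 - a) = (-1, 3.3028); multiply by -1 so the first entry is positive: u = (1, -3.3028).
  ||u|| = √((1)² + (-3.3028)²) = √(11.9083) ≈ 3.4508,
  v_1 = u/||u|| ≈ (0.2898, -0.9571) (||v_1|| = 1).

λ_1 = 16.3028,  λ_2 = 12.6972;  v_1 ≈ (0.2898, -0.9571)


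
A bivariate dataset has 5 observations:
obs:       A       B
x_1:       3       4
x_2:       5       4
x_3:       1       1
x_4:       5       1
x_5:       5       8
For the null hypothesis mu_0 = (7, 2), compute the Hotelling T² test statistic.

Step 1 — sample mean vector:
  mean(A) = (3 + 5 + 1 + 5 + 5) / 5 = 19/5 = 3.8
  mean(B) = (4 + 4 + 1 + 1 + 8) / 5 = 18/5 = 3.6
  x̄ = (3.8, 3.6),  deviation x̄ - mu_0 = (3.8, 3.6) - (7, 2) = (-3.2, 1.6).

Step 2 — sample covariance matrix, S[i,j] = (1/(n-1)) · Σ_k (x_{k,i} - mean_i) · (x_{k,j} - mean_j), divisor n-1 = 4:
  S[A,A] = ((-0.8)·(-0.8) + (1.2)·(1.2) + (-2.8)·(-2.8) + (1.2)·(1.2) + (1.2)·(1.2)) / 4 = 12.8/4 = 3.2
  S[A,B] = ((-0.8)·(0.4) + (1.2)·(0.4) + (-2.8)·(-2.6) + (1.2)·(-2.6) + (1.2)·(4.4)) / 4 = 9.6/4 = 2.4
  S[B,B] = ((0.4)·(0.4) + (0.4)·(0.4) + (-2.6)·(-2.6) + (-2.6)·(-2.6) + (4.4)·(4.4)) / 4 = 33.2/4 = 8.3
  S = [[3.2, 2.4],
 [2.4, 8.3]].

Step 3 — invert S. det(S) = 3.2·8.3 - (2.4)² = 20.8.
  S^{-1} = (1/det) · [[d, -b], [-b, a]] = [[0.399, -0.1154],
 [-0.1154, 0.1538]].

Step 4 — quadratic form (x̄ - mu_0)^T · S^{-1} · (x̄ - mu_0):
  S^{-1} · (x̄ - mu_0) = (-1.4615, 0.6154),
  (x̄ - mu_0)^T · [...] = (-3.2)·(-1.4615) + (1.6)·(0.6154) = 5.6615.

Step 5 — scale by n: T² = 5 · 5.6615 = 28.3077.

T² ≈ 28.3077


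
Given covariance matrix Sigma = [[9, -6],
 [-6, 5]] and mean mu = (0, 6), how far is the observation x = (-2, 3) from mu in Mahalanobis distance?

Step 1 — centre the observation: (x - mu) = (-2, -3).

Step 2 — invert Sigma. det(Sigma) = 9·5 - (-6)² = 9.
  Sigma^{-1} = (1/det) · [[d, -b], [-b, a]] = [[0.5556, 0.6667],
 [0.6667, 1]].

Step 3 — form the quadratic (x - mu)^T · Sigma^{-1} · (x - mu):
  Sigma^{-1} · (x - mu) = (-3.1111, -4.3333).
  (x - mu)^T · [Sigma^{-1} · (x - mu)] = (-2)·(-3.1111) + (-3)·(-4.3333) = 19.2222.

Step 4 — take square root: d = √(19.2222) ≈ 4.3843.

d(x, mu) = √(19.2222) ≈ 4.3843


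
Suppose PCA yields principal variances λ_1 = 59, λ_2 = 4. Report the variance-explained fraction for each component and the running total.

Step 1 — total variance = trace(Sigma) = Σ λ_i = 59 + 4 = 63.

Step 2 — fraction explained by component i = λ_i / Σ λ:
  PC1: 59/63 = 0.9365
  PC2: 4/63 = 0.0635

Step 3 — cumulative fraction after k components = (λ_1 + ... + λ_k) / Σ λ:
  k = 1: 59/63 = 0.9365
  k = 2: (59 + 4)/63 = 63/63 = 1

Summary (fraction, with percent):

explained: PC1 0.9365 (93.65%), PC2 0.0635 (6.35%);  cumulative: 0.9365, 1


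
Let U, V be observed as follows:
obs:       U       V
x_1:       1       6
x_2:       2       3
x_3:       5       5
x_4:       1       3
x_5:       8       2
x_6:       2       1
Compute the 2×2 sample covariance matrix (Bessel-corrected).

Step 1 — column means:
  mean(U) = (1 + 2 + 5 + 1 + 8 + 2) / 6 = 19/6 = 3.1667
  mean(V) = (6 + 3 + 5 + 3 + 2 + 1) / 6 = 20/6 = 3.3333

Step 2 — sample covariance S[i,j] = (1/(n-1)) · Σ_k (x_{k,i} - mean_i) · (x_{k,j} - mean_j), with n-1 = 5.
  S[U,U] = ((-2.1667)·(-2.1667) + (-1.1667)·(-1.1667) + (1.8333)·(1.8333) + (-2.1667)·(-2.1667) + (4.8333)·(4.8333) + (-1.1667)·(-1.1667)) / 5 = 38.8333/5 = 7.7667
  S[U,V] = ((-2.1667)·(2.6667) + (-1.1667)·(-0.3333) + (1.8333)·(1.6667) + (-2.1667)·(-0.3333) + (4.8333)·(-1.3333) + (-1.1667)·(-2.3333)) / 5 = -5.3333/5 = -1.0667
  S[V,V] = ((2.6667)·(2.6667) + (-0.3333)·(-0.3333) + (1.6667)·(1.6667) + (-0.3333)·(-0.3333) + (-1.3333)·(-1.3333) + (-2.3333)·(-2.3333)) / 5 = 17.3333/5 = 3.4667

S is symmetric (S[j,i] = S[i,j]). Assembling:

S = [[7.7667, -1.0667],
 [-1.0667, 3.4667]]


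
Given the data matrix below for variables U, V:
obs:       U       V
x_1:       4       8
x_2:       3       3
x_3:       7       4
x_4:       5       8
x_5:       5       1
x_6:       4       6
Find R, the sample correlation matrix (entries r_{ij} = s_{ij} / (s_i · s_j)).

Step 1 — column means:
  mean(U) = (4 + 3 + 7 + 5 + 5 + 4) / 6 = 28/6 = 4.6667
  mean(V) = (8 + 3 + 4 + 8 + 1 + 6) / 6 = 30/6 = 5

Step 2 — sample variances and covariances s[i,j] = (1/(n-1)) · Σ_k (x_{k,i} - mean_i) · (x_{k,j} - mean_j), with n-1 = 5:
  s[U,U] = ((-0.6667)·(-0.6667) + (-1.6667)·(-1.6667) + (2.3333)·(2.3333) + (0.3333)·(0.3333) + (0.3333)·(0.3333) + (-0.6667)·(-0.6667)) / 5 = 9.3333/5 = 1.8667
  s[U,V] = ((-0.6667)·(3) + (-1.6667)·(-2) + (2.3333)·(-1) + (0.3333)·(3) + (0.3333)·(-4) + (-0.6667)·(1)) / 5 = -2/5 = -0.4
  s[V,V] = ((3)·(3) + (-2)·(-2) + (-1)·(-1) + (3)·(3) + (-4)·(-4) + (1)·(1)) / 5 = 40/5 = 8
  Sample standard deviations s_i = √(s[i,i]):
  s(U) = √(1.8667) = 1.3663
  s(V) = √(8) = 2.8284

Step 3 — r_{ij} = s_{ij} / (s_i · s_j):
  r[U,U] = 1 (diagonal).
  r[U,V] = -0.4 / (1.3663 · 2.8284) = -0.4 / 3.8644 = -0.1035
  r[V,V] = 1 (diagonal).

R is symmetric with unit diagonal. Assembling:

R = [[1, -0.1035],
 [-0.1035, 1]]


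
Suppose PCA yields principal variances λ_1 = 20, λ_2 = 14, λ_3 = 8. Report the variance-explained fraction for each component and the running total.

Step 1 — total variance = trace(Sigma) = Σ λ_i = 20 + 14 + 8 = 42.

Step 2 — fraction explained by component i = λ_i / Σ λ:
  PC1: 20/42 = 0.4762
  PC2: 14/42 = 0.3333
  PC3: 8/42 = 0.1905

Step 3 — cumulative fraction after k components = (λ_1 + ... + λ_k) / Σ λ:
  k = 1: 20/42 = 0.4762
  k = 2: (20 + 14)/42 = 34/42 = 0.8095
  k = 3: (20 + 14 + 8)/42 = 42/42 = 1

Summary (fraction, with percent):

explained: PC1 0.4762 (47.62%), PC2 0.3333 (33.33%), PC3 0.1905 (19.05%);  cumulative: 0.4762, 0.8095, 1


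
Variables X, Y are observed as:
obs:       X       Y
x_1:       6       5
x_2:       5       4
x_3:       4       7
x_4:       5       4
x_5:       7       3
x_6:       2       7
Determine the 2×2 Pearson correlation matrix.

Step 1 — column means:
  mean(X) = (6 + 5 + 4 + 5 + 7 + 2) / 6 = 29/6 = 4.8333
  mean(Y) = (5 + 4 + 7 + 4 + 3 + 7) / 6 = 30/6 = 5

Step 2 — sample variances and covariances s[i,j] = (1/(n-1)) · Σ_k (x_{k,i} - mean_i) · (x_{k,j} - mean_j), with n-1 = 5:
  s[X,X] = ((1.1667)·(1.1667) + (0.1667)·(0.1667) + (-0.8333)·(-0.8333) + (0.1667)·(0.1667) + (2.1667)·(2.1667) + (-2.8333)·(-2.8333)) / 5 = 14.8333/5 = 2.9667
  s[X,Y] = ((1.1667)·(0) + (0.1667)·(-1) + (-0.8333)·(2) + (0.1667)·(-1) + (2.1667)·(-2) + (-2.8333)·(2)) / 5 = -12/5 = -2.4
  s[Y,Y] = ((0)·(0) + (-1)·(-1) + (2)·(2) + (-1)·(-1) + (-2)·(-2) + (2)·(2)) / 5 = 14/5 = 2.8
  Sample standard deviations s_i = √(s[i,i]):
  s(X) = √(2.9667) = 1.7224
  s(Y) = √(2.8) = 1.6733

Step 3 — r_{ij} = s_{ij} / (s_i · s_j):
  r[X,X] = 1 (diagonal).
  r[X,Y] = -2.4 / (1.7224 · 1.6733) = -2.4 / 2.8821 = -0.8327
  r[Y,Y] = 1 (diagonal).

R is symmetric with unit diagonal. Assembling:

R = [[1, -0.8327],
 [-0.8327, 1]]


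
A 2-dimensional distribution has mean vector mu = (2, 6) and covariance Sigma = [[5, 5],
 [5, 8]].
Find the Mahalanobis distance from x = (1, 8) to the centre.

Step 1 — centre the observation: (x - mu) = (-1, 2).

Step 2 — invert Sigma. det(Sigma) = 5·8 - (5)² = 15.
  Sigma^{-1} = (1/det) · [[d, -b], [-b, a]] = [[0.5333, -0.3333],
 [-0.3333, 0.3333]].

Step 3 — form the quadratic (x - mu)^T · Sigma^{-1} · (x - mu):
  Sigma^{-1} · (x - mu) = (-1.2, 1).
  (x - mu)^T · [Sigma^{-1} · (x - mu)] = (-1)·(-1.2) + (2)·(1) = 3.2.

Step 4 — take square root: d = √(3.2) ≈ 1.7889.

d(x, mu) = √(3.2) ≈ 1.7889


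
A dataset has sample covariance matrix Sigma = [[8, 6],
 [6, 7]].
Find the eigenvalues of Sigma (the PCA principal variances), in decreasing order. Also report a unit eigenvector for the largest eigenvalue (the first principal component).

Step 1 — characteristic polynomial of 2×2 Sigma:
  det(Sigma - λI) = λ² - trace · λ + det = 0.
  trace = 8 + 7 = 15, det = 8·7 - (6)² = 20.
Step 2 — discriminant:
  Δ = trace² - 4·det = 225 - 80 = 145.
Step 3 — eigenvalues:
  λ = (trace ± √Δ)/2 = (15 ± 12.0416)/2,
  λ_1 = 13.5208,  λ_2 = 1.4792.

Step 4 — unit eigenvector for λ_1: solve (Sigma - λ_1 I)v = 0. First row:
  (8 - 13.5208)·v_x + (6)·v_y = 0, i.e. (-5.5208)·v_x + (6)·v_y = 0,
  so v ∝ (b, λ_1 - a) = (6, 5.5208) = u.
  ||u|| = √((6)² + (5.5208)²) = √(66.4792) ≈ 8.1535,
  v_1 = u/||u|| ≈ (0.7359, 0.6771) (||v_1|| = 1).

λ_1 = 13.5208,  λ_2 = 1.4792;  v_1 ≈ (0.7359, 0.6771)


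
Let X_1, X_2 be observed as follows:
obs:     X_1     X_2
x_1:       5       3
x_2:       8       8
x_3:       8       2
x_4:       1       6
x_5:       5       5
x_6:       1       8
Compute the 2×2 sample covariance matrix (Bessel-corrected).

Step 1 — column means:
  mean(X_1) = (5 + 8 + 8 + 1 + 5 + 1) / 6 = 28/6 = 4.6667
  mean(X_2) = (3 + 8 + 2 + 6 + 5 + 8) / 6 = 32/6 = 5.3333

Step 2 — sample covariance S[i,j] = (1/(n-1)) · Σ_k (x_{k,i} - mean_i) · (x_{k,j} - mean_j), with n-1 = 5.
  S[X_1,X_1] = ((0.3333)·(0.3333) + (3.3333)·(3.3333) + (3.3333)·(3.3333) + (-3.6667)·(-3.6667) + (0.3333)·(0.3333) + (-3.6667)·(-3.6667)) / 5 = 49.3333/5 = 9.8667
  S[X_1,X_2] = ((0.3333)·(-2.3333) + (3.3333)·(2.6667) + (3.3333)·(-3.3333) + (-3.6667)·(0.6667) + (0.3333)·(-0.3333) + (-3.6667)·(2.6667)) / 5 = -15.3333/5 = -3.0667
  S[X_2,X_2] = ((-2.3333)·(-2.3333) + (2.6667)·(2.6667) + (-3.3333)·(-3.3333) + (0.6667)·(0.6667) + (-0.3333)·(-0.3333) + (2.6667)·(2.6667)) / 5 = 31.3333/5 = 6.2667

S is symmetric (S[j,i] = S[i,j]). Assembling:

S = [[9.8667, -3.0667],
 [-3.0667, 6.2667]]


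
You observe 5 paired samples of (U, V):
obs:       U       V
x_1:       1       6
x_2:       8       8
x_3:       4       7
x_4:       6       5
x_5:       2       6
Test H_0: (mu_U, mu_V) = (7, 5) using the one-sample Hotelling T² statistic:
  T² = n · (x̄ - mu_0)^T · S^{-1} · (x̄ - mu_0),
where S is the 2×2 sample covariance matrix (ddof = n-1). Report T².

Step 1 — sample mean vector:
  mean(U) = (1 + 8 + 4 + 6 + 2) / 5 = 21/5 = 4.2
  mean(V) = (6 + 8 + 7 + 5 + 6) / 5 = 32/5 = 6.4
  x̄ = (4.2, 6.4),  deviation x̄ - mu_0 = (4.2, 6.4) - (7, 5) = (-2.8, 1.4).

Step 2 — sample covariance matrix, S[i,j] = (1/(n-1)) · Σ_k (x_{k,i} - mean_i) · (x_{k,j} - mean_j), divisor n-1 = 4:
  S[U,U] = ((-3.2)·(-3.2) + (3.8)·(3.8) + (-0.2)·(-0.2) + (1.8)·(1.8) + (-2.2)·(-2.2)) / 4 = 32.8/4 = 8.2
  S[U,V] = ((-3.2)·(-0.4) + (3.8)·(1.6) + (-0.2)·(0.6) + (1.8)·(-1.4) + (-2.2)·(-0.4)) / 4 = 5.6/4 = 1.4
  S[V,V] = ((-0.4)·(-0.4) + (1.6)·(1.6) + (0.6)·(0.6) + (-1.4)·(-1.4) + (-0.4)·(-0.4)) / 4 = 5.2/4 = 1.3
  S = [[8.2, 1.4],
 [1.4, 1.3]].

Step 3 — invert S. det(S) = 8.2·1.3 - (1.4)² = 8.7.
  S^{-1} = (1/det) · [[d, -b], [-b, a]] = [[0.1494, -0.1609],
 [-0.1609, 0.9425]].

Step 4 — quadratic form (x̄ - mu_0)^T · S^{-1} · (x̄ - mu_0):
  S^{-1} · (x̄ - mu_0) = (-0.6437, 1.7701),
  (x̄ - mu_0)^T · [...] = (-2.8)·(-0.6437) + (1.4)·(1.7701) = 4.2805.

Step 5 — scale by n: T² = 5 · 4.2805 = 21.4023.

T² ≈ 21.4023


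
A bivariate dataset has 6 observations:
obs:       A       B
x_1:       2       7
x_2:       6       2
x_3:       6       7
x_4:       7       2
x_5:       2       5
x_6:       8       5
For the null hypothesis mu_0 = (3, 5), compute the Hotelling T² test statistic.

Step 1 — sample mean vector:
  mean(A) = (2 + 6 + 6 + 7 + 2 + 8) / 6 = 31/6 = 5.1667
  mean(B) = (7 + 2 + 7 + 2 + 5 + 5) / 6 = 28/6 = 4.6667
  x̄ = (5.1667, 4.6667),  deviation x̄ - mu_0 = (5.1667, 4.6667) - (3, 5) = (2.1667, -0.3333).

Step 2 — sample covariance matrix, S[i,j] = (1/(n-1)) · Σ_k (x_{k,i} - mean_i) · (x_{k,j} - mean_j), divisor n-1 = 5:
  S[A,A] = ((-3.1667)·(-3.1667) + (0.8333)·(0.8333) + (0.8333)·(0.8333) + (1.8333)·(1.8333) + (-3.1667)·(-3.1667) + (2.8333)·(2.8333)) / 5 = 32.8333/5 = 6.5667
  S[A,B] = ((-3.1667)·(2.3333) + (0.8333)·(-2.6667) + (0.8333)·(2.3333) + (1.8333)·(-2.6667) + (-3.1667)·(0.3333) + (2.8333)·(0.3333)) / 5 = -12.6667/5 = -2.5333
  S[B,B] = ((2.3333)·(2.3333) + (-2.6667)·(-2.6667) + (2.3333)·(2.3333) + (-2.6667)·(-2.6667) + (0.3333)·(0.3333) + (0.3333)·(0.3333)) / 5 = 25.3333/5 = 5.0667
  S = [[6.5667, -2.5333],
 [-2.5333, 5.0667]].

Step 3 — invert S. det(S) = 6.5667·5.0667 - (-2.5333)² = 26.8533.
  S^{-1} = (1/det) · [[d, -b], [-b, a]] = [[0.1887, 0.0943],
 [0.0943, 0.2445]].

Step 4 — quadratic form (x̄ - mu_0)^T · S^{-1} · (x̄ - mu_0):
  S^{-1} · (x̄ - mu_0) = (0.3774, 0.1229),
  (x̄ - mu_0)^T · [...] = (2.1667)·(0.3774) + (-0.3333)·(0.1229) = 0.7766.

Step 5 — scale by n: T² = 6 · 0.7766 = 4.6599.

T² ≈ 4.6599


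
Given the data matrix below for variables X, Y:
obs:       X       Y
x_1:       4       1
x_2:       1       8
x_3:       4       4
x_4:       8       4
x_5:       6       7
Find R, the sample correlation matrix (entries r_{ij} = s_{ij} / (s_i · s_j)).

Step 1 — column means:
  mean(X) = (4 + 1 + 4 + 8 + 6) / 5 = 23/5 = 4.6
  mean(Y) = (1 + 8 + 4 + 4 + 7) / 5 = 24/5 = 4.8

Step 2 — sample variances and covariances s[i,j] = (1/(n-1)) · Σ_k (x_{k,i} - mean_i) · (x_{k,j} - mean_j), with n-1 = 4:
  s[X,X] = ((-0.6)·(-0.6) + (-3.6)·(-3.6) + (-0.6)·(-0.6) + (3.4)·(3.4) + (1.4)·(1.4)) / 4 = 27.2/4 = 6.8
  s[X,Y] = ((-0.6)·(-3.8) + (-3.6)·(3.2) + (-0.6)·(-0.8) + (3.4)·(-0.8) + (1.4)·(2.2)) / 4 = -8.4/4 = -2.1
  s[Y,Y] = ((-3.8)·(-3.8) + (3.2)·(3.2) + (-0.8)·(-0.8) + (-0.8)·(-0.8) + (2.2)·(2.2)) / 4 = 30.8/4 = 7.7
  Sample standard deviations s_i = √(s[i,i]):
  s(X) = √(6.8) = 2.6077
  s(Y) = √(7.7) = 2.7749

Step 3 — r_{ij} = s_{ij} / (s_i · s_j):
  r[X,X] = 1 (diagonal).
  r[X,Y] = -2.1 / (2.6077 · 2.7749) = -2.1 / 7.236 = -0.2902
  r[Y,Y] = 1 (diagonal).

R is symmetric with unit diagonal. Assembling:

R = [[1, -0.2902],
 [-0.2902, 1]]


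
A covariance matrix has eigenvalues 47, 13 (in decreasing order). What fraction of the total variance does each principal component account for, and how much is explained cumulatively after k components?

Step 1 — total variance = trace(Sigma) = Σ λ_i = 47 + 13 = 60.

Step 2 — fraction explained by component i = λ_i / Σ λ:
  PC1: 47/60 = 0.7833
  PC2: 13/60 = 0.2167

Step 3 — cumulative fraction after k components = (λ_1 + ... + λ_k) / Σ λ:
  k = 1: 47/60 = 0.7833
  k = 2: (47 + 13)/60 = 60/60 = 1

Summary (fraction, with percent):

explained: PC1 0.7833 (78.33%), PC2 0.2167 (21.67%);  cumulative: 0.7833, 1


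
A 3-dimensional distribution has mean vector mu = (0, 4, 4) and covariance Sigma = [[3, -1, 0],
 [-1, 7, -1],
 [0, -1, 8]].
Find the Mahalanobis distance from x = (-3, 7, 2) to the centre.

Step 1 — centre the observation: (x - mu) = (-3, 3, -2).

Step 2 — invert Sigma (cofactor / det for 3×3, or solve directly):
  Sigma^{-1} = [[0.3503, 0.051, 0.0064],
 [0.051, 0.1529, 0.0191],
 [0.0064, 0.0191, 0.1274]].

Step 3 — form the quadratic (x - mu)^T · Sigma^{-1} · (x - mu):
  Sigma^{-1} · (x - mu) = (-0.9108, 0.2675, -0.2166).
  (x - mu)^T · [Sigma^{-1} · (x - mu)] = (-3)·(-0.9108) + (3)·(0.2675) + (-2)·(-0.2166) = 3.9682.

Step 4 — take square root: d = √(3.9682) ≈ 1.992.

d(x, mu) = √(3.9682) ≈ 1.992


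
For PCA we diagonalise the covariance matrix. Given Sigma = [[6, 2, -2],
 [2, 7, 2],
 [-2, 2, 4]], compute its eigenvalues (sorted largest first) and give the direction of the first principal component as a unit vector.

Step 1 — characteristic polynomial p(λ) = det(λI - Sigma) = λ³ - tr·λ² + c_1·λ - det, where tr = trace, c_1 = sum of the principal 2×2 minors, det = det(Sigma):
  tr = 6 + 7 + 4 = 17,
  c_1 = (6·7 - (2)²) + (6·4 - (-2)²) + (7·4 - (2)²) = 38 + 20 + 24 = 82,
  det = 6·(7·4 - (2)²) - (2)·((2)·4 - (2)·(-2)) + (-2)·((2)·(2) - 7·(-2)) = 6·(24) - (2)·(12) + (-2)·(18) = 84.
  So p(λ) = λ³ - 17λ² + 82λ - 84.
Step 2 — look for an integer root (rational root theorem: any rational root is an integer divisor of 84). Testing λ = 7:
  p(7) = 343 - 833 + 574 - 84 = 0  ✓
  Dividing out (λ - 7): p(λ) = (λ - 7)(λ² - 10λ + 12).
Step 3 — remaining eigenvalues from the quadratic λ² - 10λ + 12 = 0:
  Δ = 10² - 4·12 = 100 - 48 = 52,  λ = (10 ± √52)/2 = (10 ± 7.2111)/2 ≈ 8.6056 or 1.3944.
  Sorted: λ_1 = 8.6056,  λ_2 = 7,  λ_3 = 1.3944  (check: sum = 17 = tr ✓).

Step 4 — unit eigenvector for λ_1 ≈ 8.6056: v spans the null space of (Sigma - λ_1 I), whose rows are
  r_1 = (-2.6056, 2, -2),  r_2 = (2, -1.6056, 2),  r_3 = (-2, 2, -4.6056).
  v is orthogonal to every row, so take v ∝ r_1 × r_2 = ((2)·(2) - (-2)·(-1.6056), (-2)·(2) - (-2.6056)·(2), (-2.6056)·(-1.6056) - (2)·(2)) ≈ (0.7889, 1.2111, 0.1833).
  Let u = (0.7889, 1.2111, 0.1833).
  ||u|| = √((0.7889)² + (1.2111)² + (0.1833)²) = √(2.1227) ≈ 1.457,  v_1 = u/||u|| ≈ (0.5415, 0.8313, 0.1258) (||v_1|| = 1).

λ_1 = 8.6056,  λ_2 = 7,  λ_3 = 1.3944;  v_1 ≈ (0.5415, 0.8313, 0.1258)


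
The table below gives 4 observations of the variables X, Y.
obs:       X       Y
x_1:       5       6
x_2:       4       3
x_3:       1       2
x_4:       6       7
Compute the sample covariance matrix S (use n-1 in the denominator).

Step 1 — column means:
  mean(X) = (5 + 4 + 1 + 6) / 4 = 16/4 = 4
  mean(Y) = (6 + 3 + 2 + 7) / 4 = 18/4 = 4.5

Step 2 — sample covariance S[i,j] = (1/(n-1)) · Σ_k (x_{k,i} - mean_i) · (x_{k,j} - mean_j), with n-1 = 3.
  S[X,X] = ((1)·(1) + (0)·(0) + (-3)·(-3) + (2)·(2)) / 3 = 14/3 = 4.6667
  S[X,Y] = ((1)·(1.5) + (0)·(-1.5) + (-3)·(-2.5) + (2)·(2.5)) / 3 = 14/3 = 4.6667
  S[Y,Y] = ((1.5)·(1.5) + (-1.5)·(-1.5) + (-2.5)·(-2.5) + (2.5)·(2.5)) / 3 = 17/3 = 5.6667

S is symmetric (S[j,i] = S[i,j]). Assembling:

S = [[4.6667, 4.6667],
 [4.6667, 5.6667]]


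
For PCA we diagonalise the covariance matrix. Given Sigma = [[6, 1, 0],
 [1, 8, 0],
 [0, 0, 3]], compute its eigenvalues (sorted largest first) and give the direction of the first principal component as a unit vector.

Step 1 — characteristic polynomial p(λ) = det(λI - Sigma) = λ³ - tr·λ² + c_1·λ - det, where tr = trace, c_1 = sum of the principal 2×2 minors, det = det(Sigma):
  tr = 6 + 8 + 3 = 17,
  c_1 = (6·8 - (1)²) + (6·3 - (0)²) + (8·3 - (0)²) = 47 + 18 + 24 = 89,
  det = 6·(8·3 - (0)²) - (1)·((1)·3 - (0)·(0)) + (0)·((1)·(0) - 8·(0)) = 6·(24) - (1)·(3) + (0)·(0) = 141.
  So p(λ) = λ³ - 17λ² + 89λ - 141.
Step 2 — look for an integer root (rational root theorem: any rational root is an integer divisor of 141). Testing λ = 3:
  p(3) = 27 - 153 + 267 - 141 = 0  ✓
  Dividing out (λ - 3): p(λ) = (λ - 3)(λ² - 14λ + 47).
Step 3 — remaining eigenvalues from the quadratic λ² - 14λ + 47 = 0:
  Δ = 14² - 4·47 = 196 - 188 = 8,  λ = (14 ± √8)/2 = (14 ± 2.8284)/2 ≈ 8.4142 or 5.5858.
  Sorted: λ_1 = 8.4142,  λ_2 = 5.5858,  λ_3 = 3  (check: sum = 17 = tr ✓).

Step 4 — unit eigenvector for λ_1 ≈ 8.4142: v spans the null space of (Sigma - λ_1 I), whose rows are
  r_1 = (-2.4142, 1, 0),  r_2 = (1, -0.4142, 0),  r_3 = (0, 0, -5.4142).
  v is orthogonal to every row, so take v ∝ r_1 × r_3 = ((1)·(-5.4142) - (0)·(0), (0)·(0) - (-2.4142)·(-5.4142), (-2.4142)·(0) - (1)·(0)) ≈ (-5.4142, -13.0711, 0).
  Rescale (multiply by -1 so the first nonzero entry is positive): u = (5.4142, 13.0711, 0).
  ||u|| = √((5.4142)² + (13.0711)² + (0)²) = √(200.1665) ≈ 14.148,  v_1 = u/||u|| ≈ (0.3827, 0.9239, 0) (||v_1|| = 1).

λ_1 = 8.4142,  λ_2 = 5.5858,  λ_3 = 3;  v_1 ≈ (0.3827, 0.9239, 0)


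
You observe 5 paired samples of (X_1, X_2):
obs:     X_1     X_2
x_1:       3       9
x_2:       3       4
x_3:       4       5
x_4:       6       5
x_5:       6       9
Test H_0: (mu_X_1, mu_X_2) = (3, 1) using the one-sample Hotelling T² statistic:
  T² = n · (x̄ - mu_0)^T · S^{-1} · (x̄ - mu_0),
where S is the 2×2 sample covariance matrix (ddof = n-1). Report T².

Step 1 — sample mean vector:
  mean(X_1) = (3 + 3 + 4 + 6 + 6) / 5 = 22/5 = 4.4
  mean(X_2) = (9 + 4 + 5 + 5 + 9) / 5 = 32/5 = 6.4
  x̄ = (4.4, 6.4),  deviation x̄ - mu_0 = (4.4, 6.4) - (3, 1) = (1.4, 5.4).

Step 2 — sample covariance matrix, S[i,j] = (1/(n-1)) · Σ_k (x_{k,i} - mean_i) · (x_{k,j} - mean_j), divisor n-1 = 4:
  S[X_1,X_1] = ((-1.4)·(-1.4) + (-1.4)·(-1.4) + (-0.4)·(-0.4) + (1.6)·(1.6) + (1.6)·(1.6)) / 4 = 9.2/4 = 2.3
  S[X_1,X_2] = ((-1.4)·(2.6) + (-1.4)·(-2.4) + (-0.4)·(-1.4) + (1.6)·(-1.4) + (1.6)·(2.6)) / 4 = 2.2/4 = 0.55
  S[X_2,X_2] = ((2.6)·(2.6) + (-2.4)·(-2.4) + (-1.4)·(-1.4) + (-1.4)·(-1.4) + (2.6)·(2.6)) / 4 = 23.2/4 = 5.8
  S = [[2.3, 0.55],
 [0.55, 5.8]].

Step 3 — invert S. det(S) = 2.3·5.8 - (0.55)² = 13.0375.
  S^{-1} = (1/det) · [[d, -b], [-b, a]] = [[0.4449, -0.0422],
 [-0.0422, 0.1764]].

Step 4 — quadratic form (x̄ - mu_0)^T · S^{-1} · (x̄ - mu_0):
  S^{-1} · (x̄ - mu_0) = (0.395, 0.8936),
  (x̄ - mu_0)^T · [...] = (1.4)·(0.395) + (5.4)·(0.8936) = 5.3783.

Step 5 — scale by n: T² = 5 · 5.3783 = 26.8917.

T² ≈ 26.8917


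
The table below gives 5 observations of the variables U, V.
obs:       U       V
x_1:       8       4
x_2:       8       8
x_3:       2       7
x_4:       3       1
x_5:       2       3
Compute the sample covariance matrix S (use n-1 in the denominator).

Step 1 — column means:
  mean(U) = (8 + 8 + 2 + 3 + 2) / 5 = 23/5 = 4.6
  mean(V) = (4 + 8 + 7 + 1 + 3) / 5 = 23/5 = 4.6

Step 2 — sample covariance S[i,j] = (1/(n-1)) · Σ_k (x_{k,i} - mean_i) · (x_{k,j} - mean_j), with n-1 = 4.
  S[U,U] = ((3.4)·(3.4) + (3.4)·(3.4) + (-2.6)·(-2.6) + (-1.6)·(-1.6) + (-2.6)·(-2.6)) / 4 = 39.2/4 = 9.8
  S[U,V] = ((3.4)·(-0.6) + (3.4)·(3.4) + (-2.6)·(2.4) + (-1.6)·(-3.6) + (-2.6)·(-1.6)) / 4 = 13.2/4 = 3.3
  S[V,V] = ((-0.6)·(-0.6) + (3.4)·(3.4) + (2.4)·(2.4) + (-3.6)·(-3.6) + (-1.6)·(-1.6)) / 4 = 33.2/4 = 8.3

S is symmetric (S[j,i] = S[i,j]). Assembling:

S = [[9.8, 3.3],
 [3.3, 8.3]]


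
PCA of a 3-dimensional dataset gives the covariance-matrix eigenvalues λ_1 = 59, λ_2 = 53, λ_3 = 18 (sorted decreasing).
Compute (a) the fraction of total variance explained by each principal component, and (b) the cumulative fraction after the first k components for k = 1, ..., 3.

Step 1 — total variance = trace(Sigma) = Σ λ_i = 59 + 53 + 18 = 130.

Step 2 — fraction explained by component i = λ_i / Σ λ:
  PC1: 59/130 = 0.4538
  PC2: 53/130 = 0.4077
  PC3: 18/130 = 0.1385

Step 3 — cumulative fraction after k components = (λ_1 + ... + λ_k) / Σ λ:
  k = 1: 59/130 = 0.4538
  k = 2: (59 + 53)/130 = 112/130 = 0.8615
  k = 3: (59 + 53 + 18)/130 = 130/130 = 1

Summary (fraction, with percent):

explained: PC1 0.4538 (45.38%), PC2 0.4077 (40.77%), PC3 0.1385 (13.85%);  cumulative: 0.4538, 0.8615, 1


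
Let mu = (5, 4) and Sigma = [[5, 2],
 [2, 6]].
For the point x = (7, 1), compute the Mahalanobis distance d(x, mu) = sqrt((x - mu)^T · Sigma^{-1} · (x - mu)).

Step 1 — centre the observation: (x - mu) = (2, -3).

Step 2 — invert Sigma. det(Sigma) = 5·6 - (2)² = 26.
  Sigma^{-1} = (1/det) · [[d, -b], [-b, a]] = [[0.2308, -0.0769],
 [-0.0769, 0.1923]].

Step 3 — form the quadratic (x - mu)^T · Sigma^{-1} · (x - mu):
  Sigma^{-1} · (x - mu) = (0.6923, -0.7308).
  (x - mu)^T · [Sigma^{-1} · (x - mu)] = (2)·(0.6923) + (-3)·(-0.7308) = 3.5769.

Step 4 — take square root: d = √(3.5769) ≈ 1.8913.

d(x, mu) = √(3.5769) ≈ 1.8913


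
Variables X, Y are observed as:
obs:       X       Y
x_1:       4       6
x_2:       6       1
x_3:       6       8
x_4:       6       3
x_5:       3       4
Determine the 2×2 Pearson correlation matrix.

Step 1 — column means:
  mean(X) = (4 + 6 + 6 + 6 + 3) / 5 = 25/5 = 5
  mean(Y) = (6 + 1 + 8 + 3 + 4) / 5 = 22/5 = 4.4

Step 2 — sample variances and covariances s[i,j] = (1/(n-1)) · Σ_k (x_{k,i} - mean_i) · (x_{k,j} - mean_j), with n-1 = 4:
  s[X,X] = ((-1)·(-1) + (1)·(1) + (1)·(1) + (1)·(1) + (-2)·(-2)) / 4 = 8/4 = 2
  s[X,Y] = ((-1)·(1.6) + (1)·(-3.4) + (1)·(3.6) + (1)·(-1.4) + (-2)·(-0.4)) / 4 = -2/4 = -0.5
  s[Y,Y] = ((1.6)·(1.6) + (-3.4)·(-3.4) + (3.6)·(3.6) + (-1.4)·(-1.4) + (-0.4)·(-0.4)) / 4 = 29.2/4 = 7.3
  Sample standard deviations s_i = √(s[i,i]):
  s(X) = √(2) = 1.4142
  s(Y) = √(7.3) = 2.7019

Step 3 — r_{ij} = s_{ij} / (s_i · s_j):
  r[X,X] = 1 (diagonal).
  r[X,Y] = -0.5 / (1.4142 · 2.7019) = -0.5 / 3.821 = -0.1309
  r[Y,Y] = 1 (diagonal).

R is symmetric with unit diagonal. Assembling:

R = [[1, -0.1309],
 [-0.1309, 1]]


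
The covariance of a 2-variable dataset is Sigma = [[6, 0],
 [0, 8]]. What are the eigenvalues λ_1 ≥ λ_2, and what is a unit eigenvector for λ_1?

Step 1 — characteristic polynomial of 2×2 Sigma:
  det(Sigma - λI) = λ² - trace · λ + det = 0.
  trace = 6 + 8 = 14, det = 6·8 - (0)² = 48.
Step 2 — discriminant:
  Δ = trace² - 4·det = 196 - 192 = 4.
Step 3 — eigenvalues:
  λ = (trace ± √Δ)/2 = (14 ± 2)/2,
  λ_1 = 8,  λ_2 = 6.

Step 4 — unit eigenvector for λ_1: Sigma is diagonal, so its eigenvectors are the coordinate axes. λ_1 = 8 is the diagonal entry on the second coordinate axis, hence
  v_1 = (0, 1) (||v_1|| = 1).

λ_1 = 8,  λ_2 = 6;  v_1 ≈ (0, 1)


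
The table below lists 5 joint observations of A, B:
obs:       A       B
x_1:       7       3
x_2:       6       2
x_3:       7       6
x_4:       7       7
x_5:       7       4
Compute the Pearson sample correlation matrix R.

Step 1 — column means:
  mean(A) = (7 + 6 + 7 + 7 + 7) / 5 = 34/5 = 6.8
  mean(B) = (3 + 2 + 6 + 7 + 4) / 5 = 22/5 = 4.4

Step 2 — sample variances and covariances s[i,j] = (1/(n-1)) · Σ_k (x_{k,i} - mean_i) · (x_{k,j} - mean_j), with n-1 = 4:
  s[A,A] = ((0.2)·(0.2) + (-0.8)·(-0.8) + (0.2)·(0.2) + (0.2)·(0.2) + (0.2)·(0.2)) / 4 = 0.8/4 = 0.2
  s[A,B] = ((0.2)·(-1.4) + (-0.8)·(-2.4) + (0.2)·(1.6) + (0.2)·(2.6) + (0.2)·(-0.4)) / 4 = 2.4/4 = 0.6
  s[B,B] = ((-1.4)·(-1.4) + (-2.4)·(-2.4) + (1.6)·(1.6) + (2.6)·(2.6) + (-0.4)·(-0.4)) / 4 = 17.2/4 = 4.3
  Sample standard deviations s_i = √(s[i,i]):
  s(A) = √(0.2) = 0.4472
  s(B) = √(4.3) = 2.0736

Step 3 — r_{ij} = s_{ij} / (s_i · s_j):
  r[A,A] = 1 (diagonal).
  r[A,B] = 0.6 / (0.4472 · 2.0736) = 0.6 / 0.9274 = 0.647
  r[B,B] = 1 (diagonal).

R is symmetric with unit diagonal. Assembling:

R = [[1, 0.647],
 [0.647, 1]]


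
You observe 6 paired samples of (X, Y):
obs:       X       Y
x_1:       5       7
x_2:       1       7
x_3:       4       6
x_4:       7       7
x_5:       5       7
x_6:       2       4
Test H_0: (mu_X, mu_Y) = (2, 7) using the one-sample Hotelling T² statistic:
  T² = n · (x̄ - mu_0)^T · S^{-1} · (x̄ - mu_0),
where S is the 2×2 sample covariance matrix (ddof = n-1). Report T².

Step 1 — sample mean vector:
  mean(X) = (5 + 1 + 4 + 7 + 5 + 2) / 6 = 24/6 = 4
  mean(Y) = (7 + 7 + 6 + 7 + 7 + 4) / 6 = 38/6 = 6.3333
  x̄ = (4, 6.3333),  deviation x̄ - mu_0 = (4, 6.3333) - (2, 7) = (2, -0.6667).

Step 2 — sample covariance matrix, S[i,j] = (1/(n-1)) · Σ_k (x_{k,i} - mean_i) · (x_{k,j} - mean_j), divisor n-1 = 5:
  S[X,X] = ((1)·(1) + (-3)·(-3) + (0)·(0) + (3)·(3) + (1)·(1) + (-2)·(-2)) / 5 = 24/5 = 4.8
  S[X,Y] = ((1)·(0.6667) + (-3)·(0.6667) + (0)·(-0.3333) + (3)·(0.6667) + (1)·(0.6667) + (-2)·(-2.3333)) / 5 = 6/5 = 1.2
  S[Y,Y] = ((0.6667)·(0.6667) + (0.6667)·(0.6667) + (-0.3333)·(-0.3333) + (0.6667)·(0.6667) + (0.6667)·(0.6667) + (-2.3333)·(-2.3333)) / 5 = 7.3333/5 = 1.4667
  S = [[4.8, 1.2],
 [1.2, 1.4667]].

Step 3 — invert S. det(S) = 4.8·1.4667 - (1.2)² = 5.6.
  S^{-1} = (1/det) · [[d, -b], [-b, a]] = [[0.2619, -0.2143],
 [-0.2143, 0.8571]].

Step 4 — quadratic form (x̄ - mu_0)^T · S^{-1} · (x̄ - mu_0):
  S^{-1} · (x̄ - mu_0) = (0.6667, -1),
  (x̄ - mu_0)^T · [...] = (2)·(0.6667) + (-0.6667)·(-1) = 2.

Step 5 — scale by n: T² = 6 · 2 = 12.

T² ≈ 12


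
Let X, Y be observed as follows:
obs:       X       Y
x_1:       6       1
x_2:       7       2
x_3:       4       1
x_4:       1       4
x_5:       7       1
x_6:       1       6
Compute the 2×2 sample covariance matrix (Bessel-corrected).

Step 1 — column means:
  mean(X) = (6 + 7 + 4 + 1 + 7 + 1) / 6 = 26/6 = 4.3333
  mean(Y) = (1 + 2 + 1 + 4 + 1 + 6) / 6 = 15/6 = 2.5

Step 2 — sample covariance S[i,j] = (1/(n-1)) · Σ_k (x_{k,i} - mean_i) · (x_{k,j} - mean_j), with n-1 = 5.
  S[X,X] = ((1.6667)·(1.6667) + (2.6667)·(2.6667) + (-0.3333)·(-0.3333) + (-3.3333)·(-3.3333) + (2.6667)·(2.6667) + (-3.3333)·(-3.3333)) / 5 = 39.3333/5 = 7.8667
  S[X,Y] = ((1.6667)·(-1.5) + (2.6667)·(-0.5) + (-0.3333)·(-1.5) + (-3.3333)·(1.5) + (2.6667)·(-1.5) + (-3.3333)·(3.5)) / 5 = -24/5 = -4.8
  S[Y,Y] = ((-1.5)·(-1.5) + (-0.5)·(-0.5) + (-1.5)·(-1.5) + (1.5)·(1.5) + (-1.5)·(-1.5) + (3.5)·(3.5)) / 5 = 21.5/5 = 4.3

S is symmetric (S[j,i] = S[i,j]). Assembling:

S = [[7.8667, -4.8],
 [-4.8, 4.3]]


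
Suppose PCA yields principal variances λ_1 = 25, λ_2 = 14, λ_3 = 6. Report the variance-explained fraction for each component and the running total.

Step 1 — total variance = trace(Sigma) = Σ λ_i = 25 + 14 + 6 = 45.

Step 2 — fraction explained by component i = λ_i / Σ λ:
  PC1: 25/45 = 0.5556
  PC2: 14/45 = 0.3111
  PC3: 6/45 = 0.1333

Step 3 — cumulative fraction after k components = (λ_1 + ... + λ_k) / Σ λ:
  k = 1: 25/45 = 0.5556
  k = 2: (25 + 14)/45 = 39/45 = 0.8667
  k = 3: (25 + 14 + 6)/45 = 45/45 = 1

Summary (fraction, with percent):

explained: PC1 0.5556 (55.56%), PC2 0.3111 (31.11%), PC3 0.1333 (13.33%);  cumulative: 0.5556, 0.8667, 1


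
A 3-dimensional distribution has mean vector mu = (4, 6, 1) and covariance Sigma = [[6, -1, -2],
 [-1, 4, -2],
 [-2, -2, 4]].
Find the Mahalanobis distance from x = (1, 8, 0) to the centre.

Step 1 — centre the observation: (x - mu) = (-3, 2, -1).

Step 2 — invert Sigma (cofactor / det for 3×3, or solve directly):
  Sigma^{-1} = [[0.2727, 0.1818, 0.2273],
 [0.1818, 0.4545, 0.3182],
 [0.2273, 0.3182, 0.5227]].

Step 3 — form the quadratic (x - mu)^T · Sigma^{-1} · (x - mu):
  Sigma^{-1} · (x - mu) = (-0.6818, 0.0455, -0.5682).
  (x - mu)^T · [Sigma^{-1} · (x - mu)] = (-3)·(-0.6818) + (2)·(0.0455) + (-1)·(-0.5682) = 2.7045.

Step 4 — take square root: d = √(2.7045) ≈ 1.6446.

d(x, mu) = √(2.7045) ≈ 1.6446


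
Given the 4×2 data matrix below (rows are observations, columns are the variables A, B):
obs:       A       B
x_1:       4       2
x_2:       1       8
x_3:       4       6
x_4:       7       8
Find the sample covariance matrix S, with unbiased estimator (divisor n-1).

Step 1 — column means:
  mean(A) = (4 + 1 + 4 + 7) / 4 = 16/4 = 4
  mean(B) = (2 + 8 + 6 + 8) / 4 = 24/4 = 6

Step 2 — sample covariance S[i,j] = (1/(n-1)) · Σ_k (x_{k,i} - mean_i) · (x_{k,j} - mean_j), with n-1 = 3.
  S[A,A] = ((0)·(0) + (-3)·(-3) + (0)·(0) + (3)·(3)) / 3 = 18/3 = 6
  S[A,B] = ((0)·(-4) + (-3)·(2) + (0)·(0) + (3)·(2)) / 3 = 0/3 = 0
  S[B,B] = ((-4)·(-4) + (2)·(2) + (0)·(0) + (2)·(2)) / 3 = 24/3 = 8

S is symmetric (S[j,i] = S[i,j]). Assembling:

S = [[6, 0],
 [0, 8]]


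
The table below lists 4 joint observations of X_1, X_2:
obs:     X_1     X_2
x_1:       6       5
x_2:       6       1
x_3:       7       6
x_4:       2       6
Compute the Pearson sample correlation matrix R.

Step 1 — column means:
  mean(X_1) = (6 + 6 + 7 + 2) / 4 = 21/4 = 5.25
  mean(X_2) = (5 + 1 + 6 + 6) / 4 = 18/4 = 4.5

Step 2 — sample variances and covariances s[i,j] = (1/(n-1)) · Σ_k (x_{k,i} - mean_i) · (x_{k,j} - mean_j), with n-1 = 3:
  s[X_1,X_1] = ((0.75)·(0.75) + (0.75)·(0.75) + (1.75)·(1.75) + (-3.25)·(-3.25)) / 3 = 14.75/3 = 4.9167
  s[X_1,X_2] = ((0.75)·(0.5) + (0.75)·(-3.5) + (1.75)·(1.5) + (-3.25)·(1.5)) / 3 = -4.5/3 = -1.5
  s[X_2,X_2] = ((0.5)·(0.5) + (-3.5)·(-3.5) + (1.5)·(1.5) + (1.5)·(1.5)) / 3 = 17/3 = 5.6667
  Sample standard deviations s_i = √(s[i,i]):
  s(X_1) = √(4.9167) = 2.2174
  s(X_2) = √(5.6667) = 2.3805

Step 3 — r_{ij} = s_{ij} / (s_i · s_j):
  r[X_1,X_1] = 1 (diagonal).
  r[X_1,X_2] = -1.5 / (2.2174 · 2.3805) = -1.5 / 5.2784 = -0.2842
  r[X_2,X_2] = 1 (diagonal).

R is symmetric with unit diagonal. Assembling:

R = [[1, -0.2842],
 [-0.2842, 1]]


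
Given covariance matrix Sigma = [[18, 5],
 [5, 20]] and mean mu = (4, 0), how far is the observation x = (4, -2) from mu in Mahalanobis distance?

Step 1 — centre the observation: (x - mu) = (0, -2).

Step 2 — invert Sigma. det(Sigma) = 18·20 - (5)² = 335.
  Sigma^{-1} = (1/det) · [[d, -b], [-b, a]] = [[0.0597, -0.0149],
 [-0.0149, 0.0537]].

Step 3 — form the quadratic (x - mu)^T · Sigma^{-1} · (x - mu):
  Sigma^{-1} · (x - mu) = (0.0299, -0.1075).
  (x - mu)^T · [Sigma^{-1} · (x - mu)] = (0)·(0.0299) + (-2)·(-0.1075) = 0.2149.

Step 4 — take square root: d = √(0.2149) ≈ 0.4636.

d(x, mu) = √(0.2149) ≈ 0.4636


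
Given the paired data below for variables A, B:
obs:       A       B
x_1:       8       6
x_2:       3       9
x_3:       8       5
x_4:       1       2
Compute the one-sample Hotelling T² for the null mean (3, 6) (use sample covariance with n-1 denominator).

Step 1 — sample mean vector:
  mean(A) = (8 + 3 + 8 + 1) / 4 = 20/4 = 5
  mean(B) = (6 + 9 + 5 + 2) / 4 = 22/4 = 5.5
  x̄ = (5, 5.5),  deviation x̄ - mu_0 = (5, 5.5) - (3, 6) = (2, -0.5).

Step 2 — sample covariance matrix, S[i,j] = (1/(n-1)) · Σ_k (x_{k,i} - mean_i) · (x_{k,j} - mean_j), divisor n-1 = 3:
  S[A,A] = ((3)·(3) + (-2)·(-2) + (3)·(3) + (-4)·(-4)) / 3 = 38/3 = 12.6667
  S[A,B] = ((3)·(0.5) + (-2)·(3.5) + (3)·(-0.5) + (-4)·(-3.5)) / 3 = 7/3 = 2.3333
  S[B,B] = ((0.5)·(0.5) + (3.5)·(3.5) + (-0.5)·(-0.5) + (-3.5)·(-3.5)) / 3 = 25/3 = 8.3333
  S = [[12.6667, 2.3333],
 [2.3333, 8.3333]].

Step 3 — invert S. det(S) = 12.6667·8.3333 - (2.3333)² = 100.1111.
  S^{-1} = (1/det) · [[d, -b], [-b, a]] = [[0.0832, -0.0233],
 [-0.0233, 0.1265]].

Step 4 — quadratic form (x̄ - mu_0)^T · S^{-1} · (x̄ - mu_0):
  S^{-1} · (x̄ - mu_0) = (0.1781, -0.1099),
  (x̄ - mu_0)^T · [...] = (2)·(0.1781) + (-0.5)·(-0.1099) = 0.4112.

Step 5 — scale by n: T² = 4 · 0.4112 = 1.6448.

T² ≈ 1.6448


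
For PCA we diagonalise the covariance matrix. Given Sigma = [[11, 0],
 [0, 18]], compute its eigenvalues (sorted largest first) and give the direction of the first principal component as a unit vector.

Step 1 — characteristic polynomial of 2×2 Sigma:
  det(Sigma - λI) = λ² - trace · λ + det = 0.
  trace = 11 + 18 = 29, det = 11·18 - (0)² = 198.
Step 2 — discriminant:
  Δ = trace² - 4·det = 841 - 792 = 49.
Step 3 — eigenvalues:
  λ = (trace ± √Δ)/2 = (29 ± 7)/2,
  λ_1 = 18,  λ_2 = 11.

Step 4 — unit eigenvector for λ_1: Sigma is diagonal, so its eigenvectors are the coordinate axes. λ_1 = 18 is the diagonal entry on the second coordinate axis, hence
  v_1 = (0, 1) (||v_1|| = 1).

λ_1 = 18,  λ_2 = 11;  v_1 ≈ (0, 1)


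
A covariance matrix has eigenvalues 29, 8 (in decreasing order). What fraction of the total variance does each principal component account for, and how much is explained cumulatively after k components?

Step 1 — total variance = trace(Sigma) = Σ λ_i = 29 + 8 = 37.

Step 2 — fraction explained by component i = λ_i / Σ λ:
  PC1: 29/37 = 0.7838
  PC2: 8/37 = 0.2162

Step 3 — cumulative fraction after k components = (λ_1 + ... + λ_k) / Σ λ:
  k = 1: 29/37 = 0.7838
  k = 2: (29 + 8)/37 = 37/37 = 1

Summary (fraction, with percent):

explained: PC1 0.7838 (78.38%), PC2 0.2162 (21.62%);  cumulative: 0.7838, 1


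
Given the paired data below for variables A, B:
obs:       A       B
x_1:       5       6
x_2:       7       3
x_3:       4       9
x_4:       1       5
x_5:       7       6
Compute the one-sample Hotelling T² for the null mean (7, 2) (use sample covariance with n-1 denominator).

Step 1 — sample mean vector:
  mean(A) = (5 + 7 + 4 + 1 + 7) / 5 = 24/5 = 4.8
  mean(B) = (6 + 3 + 9 + 5 + 6) / 5 = 29/5 = 5.8
  x̄ = (4.8, 5.8),  deviation x̄ - mu_0 = (4.8, 5.8) - (7, 2) = (-2.2, 3.8).

Step 2 — sample covariance matrix, S[i,j] = (1/(n-1)) · Σ_k (x_{k,i} - mean_i) · (x_{k,j} - mean_j), divisor n-1 = 4:
  S[A,A] = ((0.2)·(0.2) + (2.2)·(2.2) + (-0.8)·(-0.8) + (-3.8)·(-3.8) + (2.2)·(2.2)) / 4 = 24.8/4 = 6.2
  S[A,B] = ((0.2)·(0.2) + (2.2)·(-2.8) + (-0.8)·(3.2) + (-3.8)·(-0.8) + (2.2)·(0.2)) / 4 = -5.2/4 = -1.3
  S[B,B] = ((0.2)·(0.2) + (-2.8)·(-2.8) + (3.2)·(3.2) + (-0.8)·(-0.8) + (0.2)·(0.2)) / 4 = 18.8/4 = 4.7
  S = [[6.2, -1.3],
 [-1.3, 4.7]].

Step 3 — invert S. det(S) = 6.2·4.7 - (-1.3)² = 27.45.
  S^{-1} = (1/det) · [[d, -b], [-b, a]] = [[0.1712, 0.0474],
 [0.0474, 0.2259]].

Step 4 — quadratic form (x̄ - mu_0)^T · S^{-1} · (x̄ - mu_0):
  S^{-1} · (x̄ - mu_0) = (-0.1967, 0.7541),
  (x̄ - mu_0)^T · [...] = (-2.2)·(-0.1967) + (3.8)·(0.7541) = 3.2984.

Step 5 — scale by n: T² = 5 · 3.2984 = 16.4918.

T² ≈ 16.4918
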